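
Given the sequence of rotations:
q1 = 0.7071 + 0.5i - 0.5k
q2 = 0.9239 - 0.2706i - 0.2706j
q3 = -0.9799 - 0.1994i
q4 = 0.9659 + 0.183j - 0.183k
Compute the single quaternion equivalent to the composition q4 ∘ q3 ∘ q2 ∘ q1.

q2 · q1 = 0.7886 + 0.4059i - 0.3266j - 0.3266k
q3 · q2 · q1 = -0.6918 - 0.555i + 0.2549j + 0.3852k
q4 · q3 · q2 · q1 = -0.6444 - 0.4189i + 0.2212j + 0.6002k
-0.6444 - 0.4189i + 0.2212j + 0.6002k


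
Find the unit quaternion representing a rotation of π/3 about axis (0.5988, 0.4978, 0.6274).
0.866 + 0.2994i + 0.2489j + 0.3137k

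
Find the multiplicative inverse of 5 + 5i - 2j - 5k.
0.0633 - 0.0633i + 0.0253j + 0.0633k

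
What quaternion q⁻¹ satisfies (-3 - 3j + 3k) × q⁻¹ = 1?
-0.1111 + 0.1111j - 0.1111k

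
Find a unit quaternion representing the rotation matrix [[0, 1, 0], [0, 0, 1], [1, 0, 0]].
-0.5 + 0.5i + 0.5j + 0.5k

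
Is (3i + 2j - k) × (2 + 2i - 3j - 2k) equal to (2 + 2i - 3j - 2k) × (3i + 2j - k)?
No: pq = -2 - i + 8j - 15k ≠ -2 + 13i + 11k = qp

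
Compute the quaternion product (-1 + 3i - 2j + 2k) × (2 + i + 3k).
-11 - i - 11j + 3k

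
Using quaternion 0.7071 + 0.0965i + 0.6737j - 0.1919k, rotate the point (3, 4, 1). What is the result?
(2.577, 2.812, -3.384)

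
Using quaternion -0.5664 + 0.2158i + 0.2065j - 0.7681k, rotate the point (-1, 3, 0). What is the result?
(-2.078, -1.779, -1.587)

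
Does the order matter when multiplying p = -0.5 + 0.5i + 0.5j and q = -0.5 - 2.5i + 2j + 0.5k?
Yes: pq = 0.5 + 1.25i - 1.5j + 2k ≠ 0.5 + 0.75i - j - 2.5k = qp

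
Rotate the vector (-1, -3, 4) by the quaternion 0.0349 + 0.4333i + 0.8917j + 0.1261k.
(-0.984, -1.781, -4.675)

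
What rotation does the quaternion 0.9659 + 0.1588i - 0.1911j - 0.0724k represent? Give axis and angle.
axis = (0.6136, -0.7384, -0.2798), θ = π/6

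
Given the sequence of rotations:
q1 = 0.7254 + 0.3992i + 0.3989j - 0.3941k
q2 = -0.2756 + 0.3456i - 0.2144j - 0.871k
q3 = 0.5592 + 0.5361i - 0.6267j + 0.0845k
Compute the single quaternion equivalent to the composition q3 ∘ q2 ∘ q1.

q2 · q1 = -0.5956 + 0.5726i - 0.477j - 0.2998k
q3 · q2 · q1 = -0.9136 + 0.2291i + 0.3156j - 0.1148k
-0.9136 + 0.2291i + 0.3156j - 0.1148k


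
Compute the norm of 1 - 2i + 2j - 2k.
√13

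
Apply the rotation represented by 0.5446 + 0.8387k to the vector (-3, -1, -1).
(2.134, -2.334, -1)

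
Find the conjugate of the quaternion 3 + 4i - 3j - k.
3 - 4i + 3j + k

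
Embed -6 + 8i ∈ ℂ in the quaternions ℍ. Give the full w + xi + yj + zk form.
-6 + 8i + 0j + 0k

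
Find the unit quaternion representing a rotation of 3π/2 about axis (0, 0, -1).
-0.7071 - 0.7071k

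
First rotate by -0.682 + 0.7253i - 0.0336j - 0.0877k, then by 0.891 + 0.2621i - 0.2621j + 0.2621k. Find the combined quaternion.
-0.7836 + 0.4993i + 0.3619j - 0.0756k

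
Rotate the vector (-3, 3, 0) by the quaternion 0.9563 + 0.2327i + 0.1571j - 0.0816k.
(-2.124, 2.884, 2.274)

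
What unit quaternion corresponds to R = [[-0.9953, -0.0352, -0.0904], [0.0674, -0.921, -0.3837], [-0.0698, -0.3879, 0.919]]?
0.0262 - 0.0409i - 0.197j + 0.9792k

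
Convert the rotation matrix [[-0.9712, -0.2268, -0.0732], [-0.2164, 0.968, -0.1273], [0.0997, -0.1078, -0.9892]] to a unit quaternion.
-0.0436 - 0.1118i + 0.991j - 0.0593k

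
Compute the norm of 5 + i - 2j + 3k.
√39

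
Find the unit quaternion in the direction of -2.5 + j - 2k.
-0.7454 + 0.2981j - 0.5963k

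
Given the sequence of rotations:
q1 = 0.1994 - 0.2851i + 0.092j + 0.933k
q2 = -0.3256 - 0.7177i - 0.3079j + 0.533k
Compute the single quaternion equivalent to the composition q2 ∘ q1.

q2 · q1 = -0.7385 - 0.3866i + 0.4263j - 0.3513k
-0.7385 - 0.3866i + 0.4263j - 0.3513k


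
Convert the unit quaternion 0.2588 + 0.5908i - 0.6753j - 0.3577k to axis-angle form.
axis = (0.6116, -0.6991, -0.3703), θ = 5π/6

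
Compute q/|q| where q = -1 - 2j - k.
-0.4082 - 0.8165j - 0.4082k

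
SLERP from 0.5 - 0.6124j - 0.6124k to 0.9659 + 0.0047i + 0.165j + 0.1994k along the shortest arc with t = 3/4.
0.9976 + 0.004i - 0.0617j - 0.0321k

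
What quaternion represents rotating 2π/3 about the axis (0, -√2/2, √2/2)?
0.5 - 0.6124j + 0.6124k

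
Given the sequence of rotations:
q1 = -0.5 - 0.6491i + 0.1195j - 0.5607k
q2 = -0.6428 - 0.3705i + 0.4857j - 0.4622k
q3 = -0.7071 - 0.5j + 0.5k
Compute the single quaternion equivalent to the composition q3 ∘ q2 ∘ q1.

q2 · q1 = -0.2363 + 0.3854i - 0.2274j + 0.8625k
q3 · q2 · q1 = -0.3779 - 0.5901i + 0.4716j - 0.5353k
-0.3779 - 0.5901i + 0.4716j - 0.5353k


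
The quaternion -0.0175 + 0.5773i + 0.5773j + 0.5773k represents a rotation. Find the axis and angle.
axis = (√3/3, √3/3, √3/3), θ = 182°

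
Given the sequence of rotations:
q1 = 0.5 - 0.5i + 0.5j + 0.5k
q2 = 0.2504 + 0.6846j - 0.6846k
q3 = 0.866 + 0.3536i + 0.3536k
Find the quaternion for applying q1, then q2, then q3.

q2 · q1 = 0.1252 + 0.5594i + 0.8098j + 0.1252k
q3 · q2 · q1 = -0.1337 + 0.2424i + 0.8548j + 0.439k
-0.1337 + 0.2424i + 0.8548j + 0.439k


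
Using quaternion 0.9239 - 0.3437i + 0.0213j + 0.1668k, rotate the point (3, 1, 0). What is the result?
(2.507, 1.589, -1.09)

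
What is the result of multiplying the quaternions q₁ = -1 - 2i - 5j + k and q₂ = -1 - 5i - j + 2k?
-16 - 2i + 5j - 26k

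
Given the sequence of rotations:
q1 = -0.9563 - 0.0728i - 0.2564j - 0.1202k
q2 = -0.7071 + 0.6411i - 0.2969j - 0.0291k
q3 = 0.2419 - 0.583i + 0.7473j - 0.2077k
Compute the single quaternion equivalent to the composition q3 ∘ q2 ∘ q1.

q2 · q1 = 0.6432 - 0.5334i + 0.5444j - 0.0732k
q3 · q2 · q1 = -0.5774 - 0.4456i + 0.6805j - 0.0701k
-0.5774 - 0.4456i + 0.6805j - 0.0701k


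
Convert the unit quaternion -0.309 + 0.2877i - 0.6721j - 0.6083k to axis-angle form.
axis = (0.3025, -0.7067, -0.6396), θ = 216°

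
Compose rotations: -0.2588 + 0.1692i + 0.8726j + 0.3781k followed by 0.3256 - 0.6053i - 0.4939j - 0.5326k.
0.6505 + 0.4897i + 0.5507j - 0.1837k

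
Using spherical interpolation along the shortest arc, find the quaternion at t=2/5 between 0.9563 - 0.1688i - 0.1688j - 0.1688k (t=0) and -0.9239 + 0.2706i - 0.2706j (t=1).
0.9709 - 0.2158i + 0.008j - 0.1039k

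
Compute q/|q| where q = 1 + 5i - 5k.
0.14 + 0.7001i - 0.7001k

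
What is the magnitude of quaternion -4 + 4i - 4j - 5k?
√73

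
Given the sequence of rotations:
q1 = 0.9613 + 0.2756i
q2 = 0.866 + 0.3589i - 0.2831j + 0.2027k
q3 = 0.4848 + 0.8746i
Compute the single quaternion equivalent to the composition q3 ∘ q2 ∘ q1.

q2 · q1 = 0.7336 + 0.5837i - 0.2163j + 0.2729k
q3 · q2 · q1 = -0.1549 + 0.9246i - 0.3435j - 0.0569k
-0.1549 + 0.9246i - 0.3435j - 0.0569k


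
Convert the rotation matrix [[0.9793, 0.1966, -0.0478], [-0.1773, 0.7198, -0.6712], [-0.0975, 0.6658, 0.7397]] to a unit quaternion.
0.9272 + 0.3605i + 0.0134j - 0.1008k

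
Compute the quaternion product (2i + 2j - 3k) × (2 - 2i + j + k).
5 + 9i + 8j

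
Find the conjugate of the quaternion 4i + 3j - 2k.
-4i - 3j + 2k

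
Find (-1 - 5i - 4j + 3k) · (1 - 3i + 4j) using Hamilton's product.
-14i - 17j - 29k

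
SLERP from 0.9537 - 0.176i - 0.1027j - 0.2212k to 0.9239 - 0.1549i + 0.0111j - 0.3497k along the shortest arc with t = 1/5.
0.9501 - 0.1722i - 0.0801j - 0.2476k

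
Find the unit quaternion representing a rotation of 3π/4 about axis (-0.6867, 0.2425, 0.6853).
0.3827 - 0.6344i + 0.224j + 0.6331k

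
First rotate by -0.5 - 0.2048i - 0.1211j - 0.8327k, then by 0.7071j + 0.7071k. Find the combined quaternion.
0.6744 - 0.5032i - 0.4984j - 0.2087k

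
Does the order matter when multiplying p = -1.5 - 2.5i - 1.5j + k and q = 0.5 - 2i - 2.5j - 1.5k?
Yes: pq = -8 + 6.5i - 2.75j + 6k ≠ -8 - 3i + 8.75j - 0.5k = qp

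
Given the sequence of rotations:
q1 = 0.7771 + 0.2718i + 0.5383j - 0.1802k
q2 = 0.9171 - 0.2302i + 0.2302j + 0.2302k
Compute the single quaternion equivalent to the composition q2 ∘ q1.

q2 · q1 = 0.6928 - 0.095i + 0.6936j - 0.1729k
0.6928 - 0.095i + 0.6936j - 0.1729k


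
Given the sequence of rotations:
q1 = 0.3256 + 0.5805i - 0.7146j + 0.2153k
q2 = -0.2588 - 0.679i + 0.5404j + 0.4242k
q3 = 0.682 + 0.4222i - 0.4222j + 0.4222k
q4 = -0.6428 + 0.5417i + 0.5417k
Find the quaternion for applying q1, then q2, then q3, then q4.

q2 · q1 = 0.6047 + 0.0482i + 0.7533j + 0.2539k
q3 · q2 · q1 = 0.6029 - 0.1371i + 0.1716j + 0.7669k
q4 · q3 · q2 · q1 = -0.7287 + 0.3218i - 0.6j - 0.0734k
-0.7287 + 0.3218i - 0.6j - 0.0734k


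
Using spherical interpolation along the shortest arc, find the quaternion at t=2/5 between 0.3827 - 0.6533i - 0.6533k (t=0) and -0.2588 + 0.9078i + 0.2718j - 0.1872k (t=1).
0.3732 - 0.8505i - 0.1245j - 0.3491k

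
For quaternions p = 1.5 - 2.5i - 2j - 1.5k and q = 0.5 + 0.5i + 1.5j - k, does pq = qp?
No: pq = 3.5 + 3.75i - 2j - 5k ≠ 3.5 - 4.75i + 4.5j + 0.5k = qp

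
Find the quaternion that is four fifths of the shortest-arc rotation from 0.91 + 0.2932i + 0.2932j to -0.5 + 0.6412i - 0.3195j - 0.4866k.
0.6719 - 0.4889i + 0.3557j + 0.4278k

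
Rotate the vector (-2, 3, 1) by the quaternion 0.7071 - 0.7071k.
(3, 2, 1)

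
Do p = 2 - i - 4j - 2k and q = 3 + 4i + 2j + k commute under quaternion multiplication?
No: pq = 20 + 5i - 15j + 10k ≠ 20 + 5i - j - 18k = qp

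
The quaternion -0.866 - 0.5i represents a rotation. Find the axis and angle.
axis = (-1, 0, 0), θ = 5π/3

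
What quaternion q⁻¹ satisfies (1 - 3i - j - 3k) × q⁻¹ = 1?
0.05 + 0.15i + 0.05j + 0.15k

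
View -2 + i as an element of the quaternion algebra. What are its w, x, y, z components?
-2 + i + 0j + 0k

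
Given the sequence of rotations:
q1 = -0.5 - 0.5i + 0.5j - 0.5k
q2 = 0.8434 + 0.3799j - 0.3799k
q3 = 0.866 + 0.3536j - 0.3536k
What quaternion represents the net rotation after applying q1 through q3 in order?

q2 · q1 = -0.8016 - 0.4217i + 0.4217j - 0.0418k
q3 · q2 · q1 = -0.8581 - 0.2309i + 0.2309j + 0.3964k
-0.8581 - 0.2309i + 0.2309j + 0.3964k


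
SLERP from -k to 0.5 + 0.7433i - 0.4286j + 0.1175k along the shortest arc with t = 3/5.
-0.3854 - 0.573i + 0.3304j - 0.6434k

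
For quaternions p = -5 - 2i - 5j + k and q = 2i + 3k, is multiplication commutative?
No: pq = 1 - 25i + 8j - 5k ≠ 1 + 5i - 8j - 25k = qp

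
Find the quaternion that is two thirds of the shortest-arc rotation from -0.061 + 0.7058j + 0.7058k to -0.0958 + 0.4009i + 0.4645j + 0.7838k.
-0.0863 + 0.2731i + 0.5599j + 0.7775k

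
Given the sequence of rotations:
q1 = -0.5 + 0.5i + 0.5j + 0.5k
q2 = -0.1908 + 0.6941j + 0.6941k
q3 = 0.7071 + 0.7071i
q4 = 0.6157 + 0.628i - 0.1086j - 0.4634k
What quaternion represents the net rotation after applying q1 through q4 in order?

q2 · q1 = -0.5987 - 0.0954i - 0.0954j - 0.7895k
q3 · q2 · q1 = -0.3559 - 0.4908i + 0.4908j - 0.6257k
q4 · q3 · q2 · q1 = -0.1476 - 0.2303i + 0.9612j + 0.0346k
-0.1476 - 0.2303i + 0.9612j + 0.0346k


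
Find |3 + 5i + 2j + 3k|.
√47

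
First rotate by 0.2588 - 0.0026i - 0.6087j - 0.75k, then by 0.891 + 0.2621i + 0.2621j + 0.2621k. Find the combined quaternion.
0.5874 + 0.0285i - 0.2786j - 0.7593k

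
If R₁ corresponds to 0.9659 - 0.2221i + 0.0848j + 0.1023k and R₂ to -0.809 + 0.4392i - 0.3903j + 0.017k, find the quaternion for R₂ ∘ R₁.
-0.6525 + 0.5625i - 0.4943j - 0.1158k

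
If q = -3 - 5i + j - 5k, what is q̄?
-3 + 5i - j + 5k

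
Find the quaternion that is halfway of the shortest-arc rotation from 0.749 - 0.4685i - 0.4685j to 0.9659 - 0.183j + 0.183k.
0.9015 - 0.2463i - 0.3425j + 0.0962k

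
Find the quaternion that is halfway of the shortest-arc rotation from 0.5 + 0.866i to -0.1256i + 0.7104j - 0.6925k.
0.3358 + 0.6659i - 0.4771j + 0.465k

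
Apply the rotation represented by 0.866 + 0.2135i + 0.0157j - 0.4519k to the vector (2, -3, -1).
(-1.02, -2.669, -2.415)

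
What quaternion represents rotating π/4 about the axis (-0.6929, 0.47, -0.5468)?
0.9239 - 0.2652i + 0.1799j - 0.2093k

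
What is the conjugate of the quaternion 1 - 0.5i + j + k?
1 + 0.5i - j - k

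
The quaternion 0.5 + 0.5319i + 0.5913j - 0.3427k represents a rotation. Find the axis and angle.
axis = (0.6142, 0.6828, -0.3957), θ = 2π/3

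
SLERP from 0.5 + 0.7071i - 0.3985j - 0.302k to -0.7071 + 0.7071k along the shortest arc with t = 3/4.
0.7153 + 0.2057i - 0.1159j - 0.6577k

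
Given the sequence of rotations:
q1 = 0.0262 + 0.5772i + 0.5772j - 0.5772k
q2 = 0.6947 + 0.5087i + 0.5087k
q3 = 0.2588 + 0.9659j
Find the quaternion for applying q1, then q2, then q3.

q2 · q1 = 0.0182 + 0.1207i + 0.9882j - 0.094k
q3 · q2 · q1 = -0.9498 - 0.0596i + 0.2733j - 0.1409k
-0.9498 - 0.0596i + 0.2733j - 0.1409k


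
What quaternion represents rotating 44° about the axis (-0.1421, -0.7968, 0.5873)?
0.9272 - 0.0532i - 0.2985j + 0.22k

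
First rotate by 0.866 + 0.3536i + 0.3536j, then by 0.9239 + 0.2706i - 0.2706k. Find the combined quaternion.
0.7044 + 0.6567i + 0.231j - 0.1387k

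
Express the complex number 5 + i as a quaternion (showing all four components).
5 + i + 0j + 0k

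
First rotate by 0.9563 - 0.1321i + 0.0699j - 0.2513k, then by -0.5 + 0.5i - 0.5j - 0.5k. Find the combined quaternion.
-0.5028 + 0.7048i - 0.3214j - 0.3836k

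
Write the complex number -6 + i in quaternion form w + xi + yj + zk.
-6 + i + 0j + 0k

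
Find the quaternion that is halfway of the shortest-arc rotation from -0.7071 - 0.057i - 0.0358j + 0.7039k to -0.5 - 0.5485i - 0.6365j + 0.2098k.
-0.6844 - 0.3433i - 0.3812j + 0.5181k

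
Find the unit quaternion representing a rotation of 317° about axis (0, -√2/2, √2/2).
-0.9304 - 0.2592j + 0.2592k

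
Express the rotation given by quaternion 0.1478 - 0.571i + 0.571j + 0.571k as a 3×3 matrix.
[[-0.3042, -0.8209, -0.4833], [-0.4833, -0.3042, 0.8209], [-0.8209, 0.4833, -0.3042]]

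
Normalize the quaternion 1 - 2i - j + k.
0.378 - 0.7559i - 0.378j + 0.378k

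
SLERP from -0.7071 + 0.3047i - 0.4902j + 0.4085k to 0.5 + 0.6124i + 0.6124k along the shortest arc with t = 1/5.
-0.5117 + 0.464i - 0.4567j + 0.5607k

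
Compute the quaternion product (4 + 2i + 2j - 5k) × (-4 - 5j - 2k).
-16 - 37i - 24j + 2k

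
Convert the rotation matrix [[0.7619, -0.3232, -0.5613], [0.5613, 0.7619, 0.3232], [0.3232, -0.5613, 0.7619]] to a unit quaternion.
0.9063 - 0.244i - 0.244j + 0.244k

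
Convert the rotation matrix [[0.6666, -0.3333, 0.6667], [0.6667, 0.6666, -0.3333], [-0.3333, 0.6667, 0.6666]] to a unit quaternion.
0.866 + 0.2887i + 0.2887j + 0.2887k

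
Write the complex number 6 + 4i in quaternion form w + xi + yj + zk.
6 + 4i + 0j + 0k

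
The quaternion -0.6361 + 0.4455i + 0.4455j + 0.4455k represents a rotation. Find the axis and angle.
axis = (√3/3, √3/3, √3/3), θ = 259°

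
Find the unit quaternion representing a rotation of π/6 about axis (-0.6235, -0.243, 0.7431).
0.9659 - 0.1614i - 0.0629j + 0.1923k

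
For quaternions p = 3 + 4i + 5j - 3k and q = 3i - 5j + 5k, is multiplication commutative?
No: pq = 28 + 19i - 44j - 20k ≠ 28 - i + 14j + 50k = qp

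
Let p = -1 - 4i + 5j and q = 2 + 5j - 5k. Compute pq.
-27 - 33i - 15j - 15k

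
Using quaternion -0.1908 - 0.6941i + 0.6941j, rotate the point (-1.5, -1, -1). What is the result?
(1.174, 1.674, 0.265)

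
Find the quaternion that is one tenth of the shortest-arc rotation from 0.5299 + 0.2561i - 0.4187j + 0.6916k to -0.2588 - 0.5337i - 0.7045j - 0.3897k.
0.5426 + 0.3177i - 0.3052j + 0.7152k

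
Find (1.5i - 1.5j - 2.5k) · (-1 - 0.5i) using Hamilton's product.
0.75 - 1.5i + 2.75j + 1.75k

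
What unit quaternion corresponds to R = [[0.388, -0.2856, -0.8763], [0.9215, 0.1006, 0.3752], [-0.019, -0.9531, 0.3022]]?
0.6691 - 0.4963i - 0.3203j + 0.451k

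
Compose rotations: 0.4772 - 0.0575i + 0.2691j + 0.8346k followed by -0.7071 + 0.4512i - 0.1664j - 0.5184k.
0.166 + 0.2566i - 0.6165j - 0.7257k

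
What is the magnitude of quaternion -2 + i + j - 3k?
√15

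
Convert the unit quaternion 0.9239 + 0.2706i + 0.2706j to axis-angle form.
axis = (√2/2, √2/2, 0), θ = π/4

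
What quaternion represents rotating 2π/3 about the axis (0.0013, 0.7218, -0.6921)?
0.5 + 0.0011i + 0.6251j - 0.5994k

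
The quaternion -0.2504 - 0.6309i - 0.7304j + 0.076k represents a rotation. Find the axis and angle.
axis = (-0.6517, -0.7544, 0.0785), θ = 209°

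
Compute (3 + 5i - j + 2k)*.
3 - 5i + j - 2k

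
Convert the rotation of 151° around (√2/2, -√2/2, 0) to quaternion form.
0.2504 + 0.6846i - 0.6846j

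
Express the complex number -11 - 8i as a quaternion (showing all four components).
-11 - 8i + 0j + 0k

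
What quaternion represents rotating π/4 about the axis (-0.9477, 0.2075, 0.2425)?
0.9239 - 0.3627i + 0.0794j + 0.0928k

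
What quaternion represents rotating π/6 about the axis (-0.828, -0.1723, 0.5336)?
0.9659 - 0.2143i - 0.0446j + 0.1381k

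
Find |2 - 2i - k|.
3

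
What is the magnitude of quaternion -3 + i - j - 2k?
√15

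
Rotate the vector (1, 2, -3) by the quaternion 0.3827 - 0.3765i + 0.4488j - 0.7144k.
(-2.65, -0.434, -2.605)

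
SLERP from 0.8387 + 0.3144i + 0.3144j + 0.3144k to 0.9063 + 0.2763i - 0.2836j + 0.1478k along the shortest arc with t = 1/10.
0.8618 + 0.3163i + 0.2564j + 0.3025k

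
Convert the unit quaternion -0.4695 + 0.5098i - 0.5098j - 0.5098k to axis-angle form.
axis = (√3/3, -√3/3, -√3/3), θ = 236°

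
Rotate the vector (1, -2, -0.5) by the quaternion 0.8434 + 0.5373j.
(-0.031, -2, -1.118)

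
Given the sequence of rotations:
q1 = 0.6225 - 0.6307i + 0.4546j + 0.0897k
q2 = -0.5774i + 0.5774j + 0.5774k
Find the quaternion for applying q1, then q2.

q2 · q1 = -0.6784 - 0.5701i + 0.0471j + 0.4611k
-0.6784 - 0.5701i + 0.0471j + 0.4611k


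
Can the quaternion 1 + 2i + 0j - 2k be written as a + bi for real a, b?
No. The quaternion 1 + 2i - 2k has j-coefficient y = 0 and k-coefficient z = -2, not both zero, so it does not lie in the complex subalgebra spanned by 1 and i.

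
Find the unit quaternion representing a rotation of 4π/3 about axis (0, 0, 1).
-0.5 + 0.866k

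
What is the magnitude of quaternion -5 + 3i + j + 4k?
√51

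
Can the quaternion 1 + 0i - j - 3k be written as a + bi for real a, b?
No. The quaternion 1 - j - 3k has j-coefficient y = -1 and k-coefficient z = -3, not both zero, so it does not lie in the complex subalgebra spanned by 1 and i.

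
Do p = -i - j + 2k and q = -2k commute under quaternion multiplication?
No: pq = 4 + 2i - 2j ≠ 4 - 2i + 2j = qp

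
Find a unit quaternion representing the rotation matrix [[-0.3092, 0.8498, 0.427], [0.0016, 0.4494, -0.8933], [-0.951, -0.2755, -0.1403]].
0.5 + 0.3089i + 0.689j - 0.4241k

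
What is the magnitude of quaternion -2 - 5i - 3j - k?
√39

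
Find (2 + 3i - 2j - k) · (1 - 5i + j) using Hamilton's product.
19 - 6i + 5j - 8k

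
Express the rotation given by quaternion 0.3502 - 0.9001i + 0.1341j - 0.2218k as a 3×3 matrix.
[[0.8656, -0.0861, 0.4932], [-0.3968, -0.7188, 0.5709], [0.3054, -0.6899, -0.6563]]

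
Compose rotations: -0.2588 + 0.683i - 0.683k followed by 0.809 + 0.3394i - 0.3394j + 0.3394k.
-0.2094 + 0.6965i + 0.5515j - 0.4086k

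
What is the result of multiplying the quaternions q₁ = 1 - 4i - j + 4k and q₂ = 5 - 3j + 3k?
-10 - 11i + 4j + 35k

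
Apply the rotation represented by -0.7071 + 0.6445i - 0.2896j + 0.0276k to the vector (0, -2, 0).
(0.669, -0.335, 1.855)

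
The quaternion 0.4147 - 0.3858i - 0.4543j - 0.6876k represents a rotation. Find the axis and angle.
axis = (-0.424, -0.4993, -0.7556), θ = 131°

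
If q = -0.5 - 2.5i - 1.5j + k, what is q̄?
-0.5 + 2.5i + 1.5j - k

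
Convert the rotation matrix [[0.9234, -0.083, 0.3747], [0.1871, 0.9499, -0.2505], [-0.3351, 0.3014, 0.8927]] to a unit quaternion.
0.9703 + 0.1422i + 0.1829j + 0.0696k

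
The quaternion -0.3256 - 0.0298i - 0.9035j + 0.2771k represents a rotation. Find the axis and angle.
axis = (-0.0315, -0.9556, 0.2931), θ = 218°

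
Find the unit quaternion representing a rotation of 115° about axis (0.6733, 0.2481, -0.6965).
0.5373 + 0.5679i + 0.2092j - 0.5874k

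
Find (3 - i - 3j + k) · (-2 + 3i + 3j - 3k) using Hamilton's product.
9 + 17i + 15j - 5k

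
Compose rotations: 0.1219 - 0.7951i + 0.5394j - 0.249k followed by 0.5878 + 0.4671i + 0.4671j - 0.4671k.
0.0748 - 0.2748i + 0.8617j + 0.42k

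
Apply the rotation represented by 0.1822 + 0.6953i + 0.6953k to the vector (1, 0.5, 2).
(1.84, -0.72, 1.16)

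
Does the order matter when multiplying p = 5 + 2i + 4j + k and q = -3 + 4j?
Yes: pq = -31 - 10i + 8j + 5k ≠ -31 - 2i + 8j - 11k = qp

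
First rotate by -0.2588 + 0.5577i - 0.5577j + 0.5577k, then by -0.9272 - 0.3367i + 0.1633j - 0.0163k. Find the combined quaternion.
0.5279 - 0.348i + 0.6535j - 0.4162k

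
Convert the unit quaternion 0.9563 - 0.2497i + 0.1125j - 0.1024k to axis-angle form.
axis = (-0.854, 0.3848, -0.3502), θ = 34°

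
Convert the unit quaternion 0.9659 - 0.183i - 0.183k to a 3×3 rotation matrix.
[[0.933, 0.3535, 0.067], [-0.3535, 0.866, 0.3535], [0.067, -0.3535, 0.933]]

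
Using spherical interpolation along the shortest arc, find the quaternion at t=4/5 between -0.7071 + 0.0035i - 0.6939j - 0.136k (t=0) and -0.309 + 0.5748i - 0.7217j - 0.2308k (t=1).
-0.4091 + 0.4755i - 0.747j - 0.2202k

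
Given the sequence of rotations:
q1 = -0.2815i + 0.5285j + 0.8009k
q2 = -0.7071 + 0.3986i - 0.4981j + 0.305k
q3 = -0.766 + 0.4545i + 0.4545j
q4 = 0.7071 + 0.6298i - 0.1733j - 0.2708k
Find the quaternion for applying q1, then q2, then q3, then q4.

q2 · q1 = 0.1312 - 0.3611i - 0.7788j - 0.4959k
q3 · q2 · q1 = 0.4176 + 0.1108i + 0.8816j + 0.19k
q4 · q3 · q2 · q1 = 0.4297 + 0.5472i + 0.4013j + 0.5957k
0.4297 + 0.5472i + 0.4013j + 0.5957k


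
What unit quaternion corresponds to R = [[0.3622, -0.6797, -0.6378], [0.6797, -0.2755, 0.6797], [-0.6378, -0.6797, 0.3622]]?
0.6019 - 0.5647i + 0.5647k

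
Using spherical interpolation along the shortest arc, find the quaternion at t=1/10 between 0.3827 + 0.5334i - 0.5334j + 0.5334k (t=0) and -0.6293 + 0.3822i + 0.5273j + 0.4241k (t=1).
0.4664 + 0.4638i - 0.5983j + 0.4576k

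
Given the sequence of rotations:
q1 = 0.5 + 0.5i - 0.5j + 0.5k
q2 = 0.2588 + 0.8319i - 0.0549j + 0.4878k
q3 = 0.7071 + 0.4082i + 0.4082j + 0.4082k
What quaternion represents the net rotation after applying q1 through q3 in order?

q2 · q1 = -0.5579 + 0.7618i - 0.3289j - 0.0152k
q3 · q2 · q1 = -0.565 + 0.439i - 0.1431j - 0.6837k
-0.565 + 0.439i - 0.1431j - 0.6837k


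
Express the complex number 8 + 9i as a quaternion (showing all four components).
8 + 9i + 0j + 0k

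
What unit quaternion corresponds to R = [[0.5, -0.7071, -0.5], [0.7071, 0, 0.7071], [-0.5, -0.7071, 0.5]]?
0.7071 - 0.5i + 0.5k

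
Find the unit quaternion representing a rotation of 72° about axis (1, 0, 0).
0.809 + 0.5878i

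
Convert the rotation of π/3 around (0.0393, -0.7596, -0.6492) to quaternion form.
0.866 + 0.0197i - 0.3798j - 0.3246k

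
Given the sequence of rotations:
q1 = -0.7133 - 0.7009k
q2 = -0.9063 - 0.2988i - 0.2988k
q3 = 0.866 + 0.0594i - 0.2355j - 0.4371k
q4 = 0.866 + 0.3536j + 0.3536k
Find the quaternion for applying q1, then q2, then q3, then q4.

q2 · q1 = 0.437 + 0.2131i - 0.2094j + 0.8484k
q3 · q2 · q1 = 0.6873 - 0.0808i - 0.4278j + 0.5814k
q4 · q3 · q2 · q1 = 0.5409 + 0.2869i - 0.156j + 0.7751k
0.5409 + 0.2869i - 0.156j + 0.7751k


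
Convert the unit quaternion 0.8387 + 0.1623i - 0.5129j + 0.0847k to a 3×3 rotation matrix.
[[0.4595, -0.3086, -0.8328], [-0.0244, 0.933, -0.3591], [0.8878, 0.1854, 0.4212]]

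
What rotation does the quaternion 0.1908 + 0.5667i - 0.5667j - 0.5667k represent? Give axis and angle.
axis = (√3/3, -√3/3, -√3/3), θ = 158°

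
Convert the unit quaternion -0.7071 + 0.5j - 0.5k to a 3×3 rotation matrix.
[[0, -0.7071, -0.7071], [0.7071, 0.5, -0.5], [0.7071, -0.5, 0.5]]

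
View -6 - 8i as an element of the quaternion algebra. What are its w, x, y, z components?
-6 - 8i + 0j + 0k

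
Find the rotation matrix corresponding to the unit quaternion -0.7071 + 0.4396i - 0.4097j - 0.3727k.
[[0.3865, -0.8873, 0.2517], [0.1669, 0.3357, 0.9271], [-0.9071, -0.3163, 0.2778]]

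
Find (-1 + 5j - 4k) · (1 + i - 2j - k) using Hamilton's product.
5 - 14i + 3j - 8k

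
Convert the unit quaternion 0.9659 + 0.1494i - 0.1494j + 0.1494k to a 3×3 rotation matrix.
[[0.9107, -0.3333, -0.244], [0.244, 0.9107, -0.3333], [0.3333, 0.244, 0.9107]]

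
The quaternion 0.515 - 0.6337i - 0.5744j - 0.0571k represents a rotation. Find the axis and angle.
axis = (-0.7393, -0.6701, -0.0666), θ = 118°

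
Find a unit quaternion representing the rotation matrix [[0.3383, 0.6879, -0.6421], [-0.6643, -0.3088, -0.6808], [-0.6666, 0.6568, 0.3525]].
0.5878 + 0.5689i + 0.0104j - 0.5751k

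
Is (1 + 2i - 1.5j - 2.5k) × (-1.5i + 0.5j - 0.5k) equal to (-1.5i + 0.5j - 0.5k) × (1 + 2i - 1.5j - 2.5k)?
No: pq = 2.5 + 0.5i + 5.25j - 1.75k ≠ 2.5 - 3.5i - 4.25j + 0.75k = qp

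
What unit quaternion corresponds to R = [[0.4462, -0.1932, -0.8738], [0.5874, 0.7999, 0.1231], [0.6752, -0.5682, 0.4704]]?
0.8241 - 0.2097i - 0.4699j + 0.2368k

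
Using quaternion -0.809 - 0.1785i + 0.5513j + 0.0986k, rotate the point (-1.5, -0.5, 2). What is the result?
(-2.395, -0.284, -0.827)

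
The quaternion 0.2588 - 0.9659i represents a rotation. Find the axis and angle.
axis = (-1, 0, 0), θ = 5π/6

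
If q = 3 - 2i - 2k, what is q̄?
3 + 2i + 2k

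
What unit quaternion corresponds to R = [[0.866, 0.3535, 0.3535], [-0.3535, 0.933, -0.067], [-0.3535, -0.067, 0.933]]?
0.9659 + 0.183j - 0.183k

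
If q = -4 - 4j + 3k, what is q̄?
-4 + 4j - 3k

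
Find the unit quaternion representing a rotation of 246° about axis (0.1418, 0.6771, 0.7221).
-0.5446 + 0.1189i + 0.5679j + 0.6056k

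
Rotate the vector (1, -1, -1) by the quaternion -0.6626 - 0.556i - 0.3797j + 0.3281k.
(-0.499, 0.807, -1.449)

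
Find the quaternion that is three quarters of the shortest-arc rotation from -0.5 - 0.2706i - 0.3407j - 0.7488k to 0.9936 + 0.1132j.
-0.9529 - 0.0797i - 0.1922j - 0.2206k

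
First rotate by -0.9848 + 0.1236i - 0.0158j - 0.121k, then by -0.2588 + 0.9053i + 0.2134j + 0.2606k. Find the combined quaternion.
0.1779 - 0.9452i - 0.0643j - 0.266k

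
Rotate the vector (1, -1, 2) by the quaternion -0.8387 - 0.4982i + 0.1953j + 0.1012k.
(0.071, -2.44, 0.206)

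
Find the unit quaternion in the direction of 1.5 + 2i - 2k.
0.4685 + 0.6247i - 0.6247k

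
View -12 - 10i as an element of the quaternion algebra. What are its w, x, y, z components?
-12 - 10i + 0j + 0k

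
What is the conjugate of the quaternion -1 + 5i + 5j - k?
-1 - 5i - 5j + k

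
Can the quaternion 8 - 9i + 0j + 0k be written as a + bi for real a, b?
Yes. The quaternion 8 - 9i has j- and k-coefficients y = z = 0, so it lies in the complex subalgebra spanned by 1 and i.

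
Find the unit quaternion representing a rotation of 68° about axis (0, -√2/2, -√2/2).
0.829 - 0.3954j - 0.3954k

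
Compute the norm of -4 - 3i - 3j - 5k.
√59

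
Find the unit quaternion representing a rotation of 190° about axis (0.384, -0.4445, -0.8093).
-0.0872 + 0.3825i - 0.4428j - 0.8062k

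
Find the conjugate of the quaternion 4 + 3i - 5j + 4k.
4 - 3i + 5j - 4k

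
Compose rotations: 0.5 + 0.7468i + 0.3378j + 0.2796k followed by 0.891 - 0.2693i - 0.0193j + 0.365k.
0.5511 + 0.4021i + 0.6392j + 0.3551k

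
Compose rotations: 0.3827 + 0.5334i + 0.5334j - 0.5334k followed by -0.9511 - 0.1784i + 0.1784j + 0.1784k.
-0.2688 - 0.7659i - 0.439j + 0.3853k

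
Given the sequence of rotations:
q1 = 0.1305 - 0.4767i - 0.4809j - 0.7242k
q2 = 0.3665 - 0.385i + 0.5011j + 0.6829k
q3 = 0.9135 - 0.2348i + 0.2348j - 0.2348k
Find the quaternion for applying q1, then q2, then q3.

q2 · q1 = 0.5998 - 0.2594i - 0.7152j + 0.2477k
q3 · q2 · q1 = 0.7131 - 0.4876i - 0.3934j + 0.3143k
0.7131 - 0.4876i - 0.3934j + 0.3143k


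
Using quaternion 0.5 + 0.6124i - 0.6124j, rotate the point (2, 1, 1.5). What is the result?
(-1.169, -2.169, 1.087)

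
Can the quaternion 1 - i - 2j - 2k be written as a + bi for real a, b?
No. The quaternion 1 - i - 2j - 2k has j-coefficient y = -2 and k-coefficient z = -2, not both zero, so it does not lie in the complex subalgebra spanned by 1 and i.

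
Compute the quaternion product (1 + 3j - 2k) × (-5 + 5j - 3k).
-26 + i - 10j + 7k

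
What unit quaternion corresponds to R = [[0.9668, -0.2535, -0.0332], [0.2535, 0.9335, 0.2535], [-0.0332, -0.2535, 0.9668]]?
0.9832 - 0.1289i + 0.1289k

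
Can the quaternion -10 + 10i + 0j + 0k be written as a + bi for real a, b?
Yes. The quaternion -10 + 10i has j- and k-coefficients y = z = 0, so it lies in the complex subalgebra spanned by 1 and i.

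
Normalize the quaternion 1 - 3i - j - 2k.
0.2582 - 0.7746i - 0.2582j - 0.5164k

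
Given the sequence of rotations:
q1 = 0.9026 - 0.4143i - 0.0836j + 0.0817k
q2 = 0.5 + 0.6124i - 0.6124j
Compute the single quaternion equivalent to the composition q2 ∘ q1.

q2 · q1 = 0.6538 + 0.2956i - 0.6446j - 0.2641k
0.6538 + 0.2956i - 0.6446j - 0.2641k


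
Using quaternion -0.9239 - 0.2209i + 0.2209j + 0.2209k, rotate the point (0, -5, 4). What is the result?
(-3.576, -5.266, 0.69)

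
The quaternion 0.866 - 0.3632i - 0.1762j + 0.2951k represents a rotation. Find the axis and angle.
axis = (-0.7263, -0.3524, 0.5901), θ = π/3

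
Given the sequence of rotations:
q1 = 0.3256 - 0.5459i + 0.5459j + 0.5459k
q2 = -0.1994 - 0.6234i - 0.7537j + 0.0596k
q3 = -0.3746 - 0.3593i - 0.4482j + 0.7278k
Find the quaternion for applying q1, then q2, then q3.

q2 · q1 = -0.0263 - 0.5381i - 0.0465j - 0.8412k
q3 · q2 · q1 = 0.4079 + 0.6219i - 0.6647j + 0.0715k
0.4079 + 0.6219i - 0.6647j + 0.0715k


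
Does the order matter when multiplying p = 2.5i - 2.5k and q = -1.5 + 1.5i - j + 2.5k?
Yes: pq = 2.5 - 6.25i - 10j + 1.25k ≠ 2.5 - 1.25i + 10j + 6.25k = qp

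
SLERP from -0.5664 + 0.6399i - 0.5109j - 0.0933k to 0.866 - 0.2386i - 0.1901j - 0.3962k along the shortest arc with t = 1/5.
-0.6924 + 0.6053i - 0.3923j + 0.0148k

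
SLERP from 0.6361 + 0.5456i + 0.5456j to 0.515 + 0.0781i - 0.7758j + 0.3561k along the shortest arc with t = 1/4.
0.3873 + 0.4671i + 0.7838j - 0.1321k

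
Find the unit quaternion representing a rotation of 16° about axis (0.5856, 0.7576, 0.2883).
0.9903 + 0.0815i + 0.1054j + 0.0401k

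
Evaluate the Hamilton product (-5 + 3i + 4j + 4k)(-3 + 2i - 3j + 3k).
9 + 5i + 2j - 44k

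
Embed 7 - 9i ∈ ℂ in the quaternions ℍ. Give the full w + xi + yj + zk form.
7 - 9i + 0j + 0k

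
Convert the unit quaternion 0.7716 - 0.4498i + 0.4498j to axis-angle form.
axis = (-√2/2, √2/2, 0), θ = 79°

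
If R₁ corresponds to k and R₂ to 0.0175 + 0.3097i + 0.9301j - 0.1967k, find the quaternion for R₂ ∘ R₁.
0.1967 + 0.9301i - 0.3097j + 0.0175k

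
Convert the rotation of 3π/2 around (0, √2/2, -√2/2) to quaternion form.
-0.7071 + 0.5j - 0.5k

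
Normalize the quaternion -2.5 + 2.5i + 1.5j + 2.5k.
-0.5455 + 0.5455i + 0.3273j + 0.5455k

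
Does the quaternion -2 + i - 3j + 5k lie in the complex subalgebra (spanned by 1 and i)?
No. The quaternion -2 + i - 3j + 5k has j-coefficient y = -3 and k-coefficient z = 5, not both zero, so it does not lie in the complex subalgebra spanned by 1 and i.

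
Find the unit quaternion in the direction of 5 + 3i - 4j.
0.7071 + 0.4243i - 0.5657j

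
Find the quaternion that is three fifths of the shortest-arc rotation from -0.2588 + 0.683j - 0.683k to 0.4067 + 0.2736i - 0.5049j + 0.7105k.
-0.3529 - 0.1665i + 0.5855j - 0.7106k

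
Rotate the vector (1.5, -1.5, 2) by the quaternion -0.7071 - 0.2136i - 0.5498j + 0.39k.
(0.179, -2.844, -0.618)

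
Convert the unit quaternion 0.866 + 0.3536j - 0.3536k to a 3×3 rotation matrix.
[[0.4999, 0.6124, 0.6124], [-0.6124, 0.7499, -0.2501], [-0.6124, -0.2501, 0.7499]]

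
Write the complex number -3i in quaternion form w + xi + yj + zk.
0 - 3i + 0j + 0k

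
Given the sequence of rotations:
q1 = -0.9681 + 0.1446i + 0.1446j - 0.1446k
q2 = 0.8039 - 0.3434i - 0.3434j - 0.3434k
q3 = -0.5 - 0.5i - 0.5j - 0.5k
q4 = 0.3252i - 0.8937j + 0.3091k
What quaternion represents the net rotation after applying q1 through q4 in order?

q2 · q1 = -0.7286 + 0.548i + 0.3494j + 0.2162k
q3 · q2 · q1 = 0.9211 + 0.1569i + 0.0237j + 0.3555k
q4 · q3 · q2 · q1 = -0.1397 - 0.0255i - 0.8903j + 0.4326k
-0.1397 - 0.0255i - 0.8903j + 0.4326k


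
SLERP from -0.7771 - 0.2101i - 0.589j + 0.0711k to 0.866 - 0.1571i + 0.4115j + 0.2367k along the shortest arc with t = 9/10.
-0.8677 + 0.1207i - 0.4353j - 0.2075k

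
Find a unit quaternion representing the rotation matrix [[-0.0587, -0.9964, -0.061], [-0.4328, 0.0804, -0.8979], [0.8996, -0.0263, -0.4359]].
-0.3827 - 0.5694i + 0.6275j - 0.3682k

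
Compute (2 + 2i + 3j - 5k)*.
2 - 2i - 3j + 5k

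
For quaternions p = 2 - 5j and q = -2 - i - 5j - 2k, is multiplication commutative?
No: pq = -29 + 8i - 9k ≠ -29 - 12i + k = qp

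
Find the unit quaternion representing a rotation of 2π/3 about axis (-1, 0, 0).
0.5 - 0.866i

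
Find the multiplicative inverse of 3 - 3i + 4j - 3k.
0.0698 + 0.0698i - 0.093j + 0.0698k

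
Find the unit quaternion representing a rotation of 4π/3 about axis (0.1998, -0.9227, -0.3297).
-0.5 + 0.173i - 0.7991j - 0.2855k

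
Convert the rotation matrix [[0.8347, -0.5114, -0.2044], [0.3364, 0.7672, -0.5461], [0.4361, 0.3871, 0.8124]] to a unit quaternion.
0.9239 + 0.2525i - 0.1733j + 0.2294k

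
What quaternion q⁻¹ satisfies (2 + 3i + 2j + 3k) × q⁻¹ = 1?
0.0769 - 0.1154i - 0.0769j - 0.1154k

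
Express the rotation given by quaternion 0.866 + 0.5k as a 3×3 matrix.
[[0.5, -0.866, 0], [0.866, 0.5, 0], [0, 0, 1]]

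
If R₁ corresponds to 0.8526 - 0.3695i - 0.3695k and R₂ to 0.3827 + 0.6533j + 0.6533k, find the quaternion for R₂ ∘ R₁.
0.5677 - 0.3828i + 0.3156j + 0.657k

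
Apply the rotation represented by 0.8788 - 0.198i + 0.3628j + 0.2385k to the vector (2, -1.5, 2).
(3.177, 0.381, 0.115)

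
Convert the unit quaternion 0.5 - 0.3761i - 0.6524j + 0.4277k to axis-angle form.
axis = (-0.4343, -0.7533, 0.4939), θ = 2π/3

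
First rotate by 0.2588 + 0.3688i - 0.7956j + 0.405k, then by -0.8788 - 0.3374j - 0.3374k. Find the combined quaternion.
-0.3592 - 0.7292i + 0.4874j - 0.3188k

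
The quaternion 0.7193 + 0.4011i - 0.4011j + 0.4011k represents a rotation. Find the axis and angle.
axis = (√3/3, -√3/3, √3/3), θ = 88°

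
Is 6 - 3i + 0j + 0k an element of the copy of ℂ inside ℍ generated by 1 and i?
Yes. The quaternion 6 - 3i has j- and k-coefficients y = z = 0, so it lies in the complex subalgebra spanned by 1 and i.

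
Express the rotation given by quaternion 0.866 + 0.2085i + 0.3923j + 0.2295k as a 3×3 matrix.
[[0.5869, -0.2339, 0.7752], [0.5611, 0.8077, -0.1811], [-0.5838, 0.5412, 0.6053]]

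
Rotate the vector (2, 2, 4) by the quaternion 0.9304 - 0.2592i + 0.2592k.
(0.229, 4.356, 2.229)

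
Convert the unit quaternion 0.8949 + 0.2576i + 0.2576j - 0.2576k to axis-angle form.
axis = (√3/3, √3/3, -√3/3), θ = 53°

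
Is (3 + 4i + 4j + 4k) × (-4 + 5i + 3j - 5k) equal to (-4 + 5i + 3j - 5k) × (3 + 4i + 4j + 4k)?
No: pq = -24 - 33i + 33j - 39k ≠ -24 + 31i - 47j - 23k = qp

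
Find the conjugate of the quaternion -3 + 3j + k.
-3 - 3j - k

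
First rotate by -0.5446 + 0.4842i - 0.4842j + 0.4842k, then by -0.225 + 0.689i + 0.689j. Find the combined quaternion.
0.1225 - 0.1506i - 0.5999j - 0.7762k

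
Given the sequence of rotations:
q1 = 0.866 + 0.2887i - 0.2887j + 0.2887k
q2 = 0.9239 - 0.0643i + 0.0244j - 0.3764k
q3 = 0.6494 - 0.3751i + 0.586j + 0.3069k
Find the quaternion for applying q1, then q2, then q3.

q2 · q1 = 0.9344 + 0.1094i - 0.3357j - 0.0477k
q3 · q2 · q1 = 0.8592 - 0.2044i + 0.3452j + 0.3176k
0.8592 - 0.2044i + 0.3452j + 0.3176k


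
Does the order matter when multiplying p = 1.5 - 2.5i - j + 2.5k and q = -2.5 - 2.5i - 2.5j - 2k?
Yes: pq = -7.5 + 10.75i - 12.5j - 5.5k ≠ -7.5 - 5.75i + 10j - 13k = qp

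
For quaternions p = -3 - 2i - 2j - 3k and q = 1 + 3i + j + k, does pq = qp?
No: pq = 8 - 10i - 12j - 2k ≠ 8 - 12i + 2j - 10k = qp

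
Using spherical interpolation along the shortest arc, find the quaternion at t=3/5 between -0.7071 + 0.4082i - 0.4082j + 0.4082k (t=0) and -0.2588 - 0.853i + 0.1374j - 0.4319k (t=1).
-0.1643 + 0.7963i - 0.2955j + 0.5016k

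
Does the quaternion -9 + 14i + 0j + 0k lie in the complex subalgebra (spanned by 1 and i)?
Yes. The quaternion -9 + 14i has j- and k-coefficients y = z = 0, so it lies in the complex subalgebra spanned by 1 and i.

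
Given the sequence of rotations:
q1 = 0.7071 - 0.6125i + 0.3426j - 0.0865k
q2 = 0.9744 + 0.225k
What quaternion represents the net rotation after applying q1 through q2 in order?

q2 · q1 = 0.7085 - 0.6739i + 0.196j + 0.0748k
0.7085 - 0.6739i + 0.196j + 0.0748k


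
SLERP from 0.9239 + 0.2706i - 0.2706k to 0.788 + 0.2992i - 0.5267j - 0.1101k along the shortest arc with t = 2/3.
0.8656 + 0.3006i - 0.3623j - 0.1705k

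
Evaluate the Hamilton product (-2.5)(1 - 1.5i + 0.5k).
-2.5 + 3.75i - 1.25k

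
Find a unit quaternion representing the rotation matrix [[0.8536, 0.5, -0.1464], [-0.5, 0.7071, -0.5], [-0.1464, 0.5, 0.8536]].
0.9239 + 0.2706i - 0.2706k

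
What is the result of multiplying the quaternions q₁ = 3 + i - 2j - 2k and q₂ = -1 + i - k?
-6 + 4i + j + k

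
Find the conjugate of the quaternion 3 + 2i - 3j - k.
3 - 2i + 3j + k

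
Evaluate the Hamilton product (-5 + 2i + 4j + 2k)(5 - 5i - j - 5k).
-1 + 17i + 25j + 53k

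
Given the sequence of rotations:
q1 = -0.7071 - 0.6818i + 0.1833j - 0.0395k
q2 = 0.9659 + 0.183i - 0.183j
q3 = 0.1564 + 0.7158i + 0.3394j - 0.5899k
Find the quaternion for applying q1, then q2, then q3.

q2 · q1 = -0.5247 - 0.7807i + 0.3137j - 0.1294k
q3 · q2 · q1 = 0.294 - 0.3565i + 0.4241j + 0.7788k
0.294 - 0.3565i + 0.4241j + 0.7788k


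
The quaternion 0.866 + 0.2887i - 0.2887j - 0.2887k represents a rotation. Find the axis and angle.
axis = (√3/3, -√3/3, -√3/3), θ = π/3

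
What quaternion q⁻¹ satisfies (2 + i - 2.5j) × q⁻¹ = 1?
0.1778 - 0.0889i + 0.2222j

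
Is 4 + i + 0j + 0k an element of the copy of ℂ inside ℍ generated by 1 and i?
Yes. The quaternion 4 + i has j- and k-coefficients y = z = 0, so it lies in the complex subalgebra spanned by 1 and i.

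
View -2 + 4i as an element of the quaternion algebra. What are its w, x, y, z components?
-2 + 4i + 0j + 0k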